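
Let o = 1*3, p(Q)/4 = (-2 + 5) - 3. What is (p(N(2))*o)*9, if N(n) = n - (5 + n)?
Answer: 0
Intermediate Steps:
N(n) = -5 (N(n) = n + (-5 - n) = -5)
p(Q) = 0 (p(Q) = 4*((-2 + 5) - 3) = 4*(3 - 3) = 4*0 = 0)
o = 3
(p(N(2))*o)*9 = (0*3)*9 = 0*9 = 0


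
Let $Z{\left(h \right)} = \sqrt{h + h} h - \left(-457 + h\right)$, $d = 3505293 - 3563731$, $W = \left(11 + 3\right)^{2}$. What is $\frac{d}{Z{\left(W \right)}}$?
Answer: $\frac{15252318}{14990951} - \frac{160353872 \sqrt{2}}{14990951} \approx -14.11$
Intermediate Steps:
$W = 196$ ($W = 14^{2} = 196$)
$d = -58438$
$Z{\left(h \right)} = 457 - h + \sqrt{2} h^{\frac{3}{2}}$ ($Z{\left(h \right)} = \sqrt{2 h} h - \left(-457 + h\right) = \sqrt{2} \sqrt{h} h - \left(-457 + h\right) = \sqrt{2} h^{\frac{3}{2}} - \left(-457 + h\right) = 457 - h + \sqrt{2} h^{\frac{3}{2}}$)
$\frac{d}{Z{\left(W \right)}} = - \frac{58438}{457 - 196 + \sqrt{2} \cdot 196^{\frac{3}{2}}} = - \frac{58438}{457 - 196 + \sqrt{2} \cdot 2744} = - \frac{58438}{457 - 196 + 2744 \sqrt{2}} = - \frac{58438}{261 + 2744 \sqrt{2}}$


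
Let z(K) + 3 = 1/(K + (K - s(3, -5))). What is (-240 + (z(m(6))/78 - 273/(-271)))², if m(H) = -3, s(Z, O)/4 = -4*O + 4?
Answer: 265605668962563601/4648663717776 ≈ 57136.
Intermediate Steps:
s(Z, O) = 16 - 16*O (s(Z, O) = 4*(-4*O + 4) = 4*(4 - 4*O) = 16 - 16*O)
z(K) = -3 + 1/(-96 + 2*K) (z(K) = -3 + 1/(K + (K - (16 - 16*(-5)))) = -3 + 1/(K + (K - (16 + 80))) = -3 + 1/(K + (K - 1*96)) = -3 + 1/(K + (K - 96)) = -3 + 1/(K + (-96 + K)) = -3 + 1/(-96 + 2*K))
(-240 + (z(m(6))/78 - 273/(-271)))² = (-240 + (((289 - 6*(-3))/(2*(-48 - 3)))/78 - 273/(-271)))² = (-240 + (((½)*(289 + 18)/(-51))*(1/78) - 273*(-1/271)))² = (-240 + (((½)*(-1/51)*307)*(1/78) + 273/271))² = (-240 + (-307/102*1/78 + 273/271))² = (-240 + (-307/7956 + 273/271))² = (-240 + 2088791/2156076)² = (-515369449/2156076)² = 265605668962563601/4648663717776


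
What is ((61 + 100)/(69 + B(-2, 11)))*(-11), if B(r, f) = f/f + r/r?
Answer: -1771/71 ≈ -24.944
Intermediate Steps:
B(r, f) = 2 (B(r, f) = 1 + 1 = 2)
((61 + 100)/(69 + B(-2, 11)))*(-11) = ((61 + 100)/(69 + 2))*(-11) = (161/71)*(-11) = -1771/71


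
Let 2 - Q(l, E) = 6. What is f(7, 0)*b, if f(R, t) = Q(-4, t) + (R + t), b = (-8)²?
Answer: 192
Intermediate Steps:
Q(l, E) = -4 (Q(l, E) = 2 - 1*6 = 2 - 6 = -4)
b = 64
f(R, t) = -4 + R + t (f(R, t) = -4 + (R + t) = -4 + R + t)
f(7, 0)*b = (-4 + 7 + 0)*64 = 3*64 = 192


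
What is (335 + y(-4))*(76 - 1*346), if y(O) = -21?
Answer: -84780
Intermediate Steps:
(335 + y(-4))*(76 - 1*346) = (335 - 21)*(76 - 1*346) = 314*(76 - 346) = 314*(-270) = -84780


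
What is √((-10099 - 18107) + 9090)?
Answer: 18*I*√59 ≈ 138.26*I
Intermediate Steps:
√((-10099 - 18107) + 9090) = √(-28206 + 9090) = √(-19116) = 18*I*√59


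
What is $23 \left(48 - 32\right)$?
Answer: $368$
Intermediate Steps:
$23 \left(48 - 32\right) = 23 \cdot 16 = 368$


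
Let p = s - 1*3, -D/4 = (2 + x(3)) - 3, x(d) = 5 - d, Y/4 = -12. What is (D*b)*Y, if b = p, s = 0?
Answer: -576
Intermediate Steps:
Y = -48 (Y = 4*(-12) = -48)
D = -4 (D = -4*((2 + (5 - 1*3)) - 3) = -4*((2 + (5 - 3)) - 3) = -4*((2 + 2) - 3) = -4*(4 - 3) = -4*1 = -4)
p = -3 (p = 0 - 1*3 = 0 - 3 = -3)
b = -3
(D*b)*Y = -4*(-3)*(-48) = 12*(-48) = -576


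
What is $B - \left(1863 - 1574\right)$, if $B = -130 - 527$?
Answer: $-946$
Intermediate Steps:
$B = -657$
$B - \left(1863 - 1574\right) = -657 - \left(1863 - 1574\right) = -657 - 289 = -946$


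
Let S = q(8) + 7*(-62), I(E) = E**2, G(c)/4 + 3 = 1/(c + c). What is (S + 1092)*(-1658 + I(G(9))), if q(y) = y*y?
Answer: -88850764/81 ≈ -1.0969e+6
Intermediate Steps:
G(c) = -12 + 2/c (G(c) = -12 + 4/(c + c) = -12 + 4/((2*c)) = -12 + 4*(1/(2*c)) = -12 + 2/c)
q(y) = y**2
S = -370 (S = 8**2 + 7*(-62) = 64 - 434 = -370)
(S + 1092)*(-1658 + I(G(9))) = (-370 + 1092)*(-1658 + (-12 + 2/9)**2) = 722*(-1658 + (-12 + 2*(1/9))**2) = 722*(-1658 + (-12 + 2/9)**2) = 722*(-1658 + (-106/9)**2) = 722*(-1658 + 11236/81) = 722*(-123062/81) = -88850764/81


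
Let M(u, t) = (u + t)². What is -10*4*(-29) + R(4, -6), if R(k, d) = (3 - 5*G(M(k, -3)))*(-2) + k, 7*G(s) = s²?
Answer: 8116/7 ≈ 1159.4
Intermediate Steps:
M(u, t) = (t + u)²
G(s) = s²/7
R(k, d) = -6 + k + 10*(-3 + k)⁴/7 (R(k, d) = (3 - 5*((-3 + k)²)²/7)*(-2) + k = (3 - 5*(-3 + k)⁴/7)*(-2) + k = (-6 + 10*(-3 + k)⁴/7) + k = -6 + k + 10*(-3 + k)⁴/7)
-10*4*(-29) + R(4, -6) = -10*4*(-29) + (-6 + 4 + 10*(-3 + 4)⁴/7) = -40*(-29) + (-6 + 4 + (10/7)*1⁴) = 1160 + (-6 + 4 + (10/7)*1) = 1160 + (-6 + 4 + 10/7) = 1160 - 4/7 = 8116/7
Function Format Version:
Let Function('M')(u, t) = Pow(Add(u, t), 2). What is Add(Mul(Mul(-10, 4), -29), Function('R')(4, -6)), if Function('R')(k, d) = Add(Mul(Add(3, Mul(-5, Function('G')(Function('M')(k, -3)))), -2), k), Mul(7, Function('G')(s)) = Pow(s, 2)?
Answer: Rational(8116, 7) ≈ 1159.4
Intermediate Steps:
Function('M')(u, t) = Pow(Add(t, u), 2)
Function('G')(s) = Mul(Rational(1, 7), Pow(s, 2))
Function('R')(k, d) = Add(-6, k, Mul(Rational(10, 7), Pow(Add(-3, k), 4))) (Function('R')(k, d) = Add(Mul(Add(3, Mul(-5, Mul(Rational(1, 7), Pow(Pow(Add(-3, k), 2), 2)))), -2), k) = Add(Mul(Add(3, Mul(-5, Mul(Rational(1, 7), Pow(Add(-3, k), 4)))), -2), k) = Add(Mul(Add(3, Mul(Rational(-5, 7), Pow(Add(-3, k), 4))), -2), k) = Add(Add(-6, Mul(Rational(10, 7), Pow(Add(-3, k), 4))), k) = Add(-6, k, Mul(Rational(10, 7), Pow(Add(-3, k), 4))))
Add(Mul(Mul(-10, 4), -29), Function('R')(4, -6)) = Add(Mul(Mul(-10, 4), -29), Add(-6, 4, Mul(Rational(10, 7), Pow(Add(-3, 4), 4)))) = Add(Mul(-40, -29), Add(-6, 4, Mul(Rational(10, 7), Pow(1, 4)))) = Add(1160, Add(-6, 4, Mul(Rational(10, 7), 1))) = Add(1160, Add(-6, 4, Rational(10, 7))) = Add(1160, Rational(-4, 7)) = Rational(8116, 7)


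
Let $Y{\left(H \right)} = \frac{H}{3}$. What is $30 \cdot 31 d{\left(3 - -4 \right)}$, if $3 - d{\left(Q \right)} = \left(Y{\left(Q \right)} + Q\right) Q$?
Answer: $-57970$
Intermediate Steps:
$Y{\left(H \right)} = \frac{H}{3}$ ($Y{\left(H \right)} = H \frac{1}{3} = \frac{H}{3}$)
$d{\left(Q \right)} = 3 - \frac{4 Q^{2}}{3}$ ($d{\left(Q \right)} = 3 - \left(\frac{Q}{3} + Q\right) Q = 3 - \frac{4 Q}{3} Q = 3 - \frac{4 Q^{2}}{3}$)
$30 \cdot 31 d{\left(3 - -4 \right)} = 30 \cdot 31 \left(3 - \frac{4 \left(3 - -4\right)^{2}}{3}\right) = 930 \left(3 - \frac{4 \left(3 + 4\right)^{2}}{3}\right) = 930 \left(3 - \frac{4 \cdot 7^{2}}{3}\right) = 930 \left(3 - \frac{196}{3}\right) = 930 \left(- \frac{187}{3}\right) = -57970$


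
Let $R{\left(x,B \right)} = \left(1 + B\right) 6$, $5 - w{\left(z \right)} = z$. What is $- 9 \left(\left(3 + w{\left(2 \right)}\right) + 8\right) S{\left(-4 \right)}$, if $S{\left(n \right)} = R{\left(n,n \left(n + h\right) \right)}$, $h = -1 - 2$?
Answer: $-21924$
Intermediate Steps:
$h = -3$
$w{\left(z \right)} = 5 - z$
$R{\left(x,B \right)} = 6 + 6 B$
$S{\left(n \right)} = 6 + 6 n \left(-3 + n\right)$ ($S{\left(n \right)} = 6 + 6 n \left(n - 3\right) = 6 + 6 n \left(-3 + n\right)$)
$- 9 \left(\left(3 + w{\left(2 \right)}\right) + 8\right) S{\left(-4 \right)} = - 9 \left(\left(3 + \left(5 - 2\right)\right) + 8\right) \left(6 + 6 \left(-4\right) \left(-3 - 4\right)\right) = - 9 \left(\left(3 + \left(5 - 2\right)\right) + 8\right) \left(6 + 6 \left(-4\right) \left(-7\right)\right) = - 9 \left(\left(3 + 3\right) + 8\right) \left(6 + 168\right) = - 9 \left(6 + 8\right) 174 = \left(-9\right) 14 \cdot 174 = \left(-126\right) 174 = -21924$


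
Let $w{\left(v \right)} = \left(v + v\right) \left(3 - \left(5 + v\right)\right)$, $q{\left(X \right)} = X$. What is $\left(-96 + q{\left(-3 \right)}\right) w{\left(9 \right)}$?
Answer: $19602$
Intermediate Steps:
$w{\left(v \right)} = 2 v \left(-2 - v\right)$
$\left(-96 + q{\left(-3 \right)}\right) w{\left(9 \right)} = \left(-96 - 3\right) \left(\left(-2\right) 9 \left(2 + 9\right)\right) = - 99 \left(\left(-2\right) 9 \cdot 11\right) = \left(-99\right) \left(-198\right) = 19602$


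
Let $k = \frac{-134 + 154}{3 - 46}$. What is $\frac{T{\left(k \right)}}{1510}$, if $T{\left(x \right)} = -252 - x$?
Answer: $- \frac{5408}{32465} \approx -0.16658$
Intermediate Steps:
$k = - \frac{20}{43}$ ($k = \frac{20}{-43} = 20 \left(- \frac{1}{43}\right) = - \frac{20}{43} \approx -0.46512$)
$\frac{T{\left(k \right)}}{1510} = \frac{-252 - - \frac{20}{43}}{1510} = \left(-252 + \frac{20}{43}\right) \frac{1}{1510} = \left(- \frac{10816}{43}\right) \frac{1}{1510} = - \frac{5408}{32465}$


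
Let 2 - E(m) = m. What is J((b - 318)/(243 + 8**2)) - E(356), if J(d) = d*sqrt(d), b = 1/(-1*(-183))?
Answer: 354 - 58193*I*sqrt(3269340933)/3156304761 ≈ 354.0 - 1.0542*I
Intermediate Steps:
b = 1/183 ≈ 0.0054645
J(d) = d**(3/2)
E(m) = 2 - m
J((b - 318)/(243 + 8**2)) - E(356) = ((1/183 - 318)/(243 + 8**2))**(3/2) - (2 - 1*356) = (-58193/(183*(243 + 64)))**(3/2) - (2 - 356) = (-58193/183/307)**(3/2) - 1*(-354) = (-58193/183*1/307)**(3/2) + 354 = (-58193/56181)**(3/2) + 354 = -58193*I*sqrt(3269340933)/3156304761 + 354 = 354 - 58193*I*sqrt(3269340933)/3156304761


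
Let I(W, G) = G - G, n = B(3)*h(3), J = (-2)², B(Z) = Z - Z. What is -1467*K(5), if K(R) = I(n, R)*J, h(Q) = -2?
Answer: 0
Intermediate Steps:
B(Z) = 0
J = 4
n = 0 (n = 0*(-2) = 0)
I(W, G) = 0
K(R) = 0 (K(R) = 0*4 = 0)
-1467*K(5) = -1467*0 = 0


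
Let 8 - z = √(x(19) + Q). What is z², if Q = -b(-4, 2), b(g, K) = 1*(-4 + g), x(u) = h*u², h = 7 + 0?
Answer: 2599 - 208*√15 ≈ 1793.4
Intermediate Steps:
h = 7
x(u) = 7*u²
b(g, K) = -4 + g
Q = 8 (Q = -(-4 - 4) = -1*(-8) = 8)
z = 8 - 13*√15 (z = 8 - √(7*19² + 8) = 8 - √(7*361 + 8) = 8 - √(2527 + 8) = 8 - √2535 = 8 - 13*√15 ≈ -42.349)
z² = (8 - 13*√15)²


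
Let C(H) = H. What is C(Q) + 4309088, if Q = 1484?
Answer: 4310572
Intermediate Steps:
C(Q) + 4309088 = 1484 + 4309088 = 4310572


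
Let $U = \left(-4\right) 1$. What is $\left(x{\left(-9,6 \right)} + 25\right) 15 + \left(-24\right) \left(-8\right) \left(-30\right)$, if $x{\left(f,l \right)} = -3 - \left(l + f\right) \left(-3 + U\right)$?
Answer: $-5745$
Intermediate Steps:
$U = -4$
$x{\left(f,l \right)} = -3 + 7 f + 7 l$ ($x{\left(f,l \right)} = -3 - \left(l + f\right) \left(-3 - 4\right) = -3 - \left(f + l\right) \left(-7\right) = -3 - \left(- 7 f - 7 l\right) = -3 + \left(7 f + 7 l\right) = -3 + 7 f + 7 l$)
$\left(x{\left(-9,6 \right)} + 25\right) 15 + \left(-24\right) \left(-8\right) \left(-30\right) = \left(\left(-3 + 7 \left(-9\right) + 7 \cdot 6\right) + 25\right) 15 + \left(-24\right) \left(-8\right) \left(-30\right) = \left(\left(-3 - 63 + 42\right) + 25\right) 15 + 192 \left(-30\right) = \left(-24 + 25\right) 15 - 5760 = 1 \cdot 15 - 5760 = 15 - 5760 = -5745$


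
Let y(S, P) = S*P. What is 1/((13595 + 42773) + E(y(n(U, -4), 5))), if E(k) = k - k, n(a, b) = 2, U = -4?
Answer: 1/56368 ≈ 1.7741e-5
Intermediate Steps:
y(S, P) = P*S
E(k) = 0
1/((13595 + 42773) + E(y(n(U, -4), 5))) = 1/((13595 + 42773) + 0) = 1/(56368 + 0) = 1/56368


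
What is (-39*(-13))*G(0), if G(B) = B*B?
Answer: 0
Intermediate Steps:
G(B) = B²
(-39*(-13))*G(0) = -39*(-13)*0² = 507*0 = 0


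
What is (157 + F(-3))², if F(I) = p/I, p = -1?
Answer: 222784/9 ≈ 24754.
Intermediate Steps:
F(I) = -1/I
(157 + F(-3))² = (157 - 1/(-3))² = (157 - 1*(-⅓))² = (157 + ⅓)² = (472/3)² = 222784/9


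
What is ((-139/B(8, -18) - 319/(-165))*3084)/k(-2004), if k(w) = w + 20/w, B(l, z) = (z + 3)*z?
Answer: -32875954/15060135 ≈ -2.1830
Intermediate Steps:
B(l, z) = z*(3 + z) (B(l, z) = (3 + z)*z = z*(3 + z))
k(w) = w + 20/w
((-139/B(8, -18) - 319/(-165))*3084)/k(-2004) = ((-139*(-1/(18*(3 - 18))) - 319/(-165))*3084)/(-2004 + 20/(-2004)) = ((-139/((-18*(-15))) - 319*(-1/165))*3084)/(-2004 + 20*(-1/2004)) = ((-139/270 + 29/15)*3084)/(-2004 - 5/501) = ((-139*1/270 + 29/15)*3084)/(-1004009/501) = ((-139/270 + 29/15)*3084)*(-501/1004009) = ((383/270)*3084)*(-501/1004009) = (196862/45)*(-501/1004009) = -32875954/15060135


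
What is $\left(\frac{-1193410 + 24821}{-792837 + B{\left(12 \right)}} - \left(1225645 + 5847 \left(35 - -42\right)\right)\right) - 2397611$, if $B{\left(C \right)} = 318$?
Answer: $- \frac{3228305164936}{792519} \approx -4.0735 \cdot 10^{6}$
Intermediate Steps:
$\left(\frac{-1193410 + 24821}{-792837 + B{\left(12 \right)}} - \left(1225645 + 5847 \left(35 - -42\right)\right)\right) - 2397611 = \left(\frac{-1193410 + 24821}{-792837 + 318} - \left(1225645 + 5847 \left(35 - -42\right)\right)\right) - 2397611 = \left(- \frac{1168589}{-792519} - \left(1225645 + 5847 \left(35 + 42\right)\right)\right) - 2397611 = \left(\left(-1168589\right) \left(- \frac{1}{792519}\right) - 1675864\right) - 2397611 = \left(\frac{1168589}{792519} - 1675864\right) - 2397611 = - \frac{1328152892827}{792519} - 2397611 = - \frac{3228305164936}{792519}$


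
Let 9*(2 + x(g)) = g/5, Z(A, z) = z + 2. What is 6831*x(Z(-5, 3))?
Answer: -12903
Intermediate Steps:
Z(A, z) = 2 + z
x(g) = -2 + g/45 (x(g) = -2 + (g/5)/9 = -2 + g/45)
6831*x(Z(-5, 3)) = 6831*(-2 + (2 + 3)/45) = 6831*(-2 + (1/45)*5) = 6831*(-2 + ⅑) = 6831*(-17/9) = -12903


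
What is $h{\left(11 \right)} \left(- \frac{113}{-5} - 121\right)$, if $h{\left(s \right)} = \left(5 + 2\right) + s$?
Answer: $- \frac{8856}{5} \approx -1771.2$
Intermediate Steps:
$h{\left(s \right)} = 7 + s$
$h{\left(11 \right)} \left(- \frac{113}{-5} - 121\right) = \left(7 + 11\right) \left(- \frac{113}{-5} - 121\right) = 18 \left(\left(-113\right) \left(- \frac{1}{5}\right) - 121\right) = 18 \left(\frac{113}{5} - 121\right) = 18 \left(- \frac{492}{5}\right) = - \frac{8856}{5}$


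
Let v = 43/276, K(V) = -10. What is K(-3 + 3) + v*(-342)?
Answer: -2911/46 ≈ -63.283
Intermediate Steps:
v = 43/276 (v = 43*(1/276) = 43/276 ≈ 0.15580)
K(-3 + 3) + v*(-342) = -10 + (43/276)*(-342) = -10 - 2451/46 = -2911/46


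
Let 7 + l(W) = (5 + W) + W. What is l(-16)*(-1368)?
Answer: 46512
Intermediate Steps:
l(W) = -2 + 2*W (l(W) = -7 + ((5 + W) + W) = -7 + (5 + 2*W) = -2 + 2*W)
l(-16)*(-1368) = (-2 + 2*(-16))*(-1368) = (-2 - 32)*(-1368) = -34*(-1368) = 46512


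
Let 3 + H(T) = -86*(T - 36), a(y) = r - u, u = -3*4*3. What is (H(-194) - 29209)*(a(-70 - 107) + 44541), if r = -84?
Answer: -419657976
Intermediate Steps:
u = -36 (u = -12*3 = -36)
a(y) = -48 (a(y) = -84 - 1*(-36) = -84 + 36 = -48)
H(T) = 3093 - 86*T (H(T) = -3 - 86*(T - 36) = -3 - 86*(-36 + T) = -3 + (3096 - 86*T) = 3093 - 86*T)
(H(-194) - 29209)*(a(-70 - 107) + 44541) = ((3093 - 86*(-194)) - 29209)*(-48 + 44541) = ((3093 + 16684) - 29209)*44493 = (19777 - 29209)*44493 = -9432*44493 = -419657976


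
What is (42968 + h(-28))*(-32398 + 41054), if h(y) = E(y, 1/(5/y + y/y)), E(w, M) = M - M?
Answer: 371931008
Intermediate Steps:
E(w, M) = 0
h(y) = 0
(42968 + h(-28))*(-32398 + 41054) = (42968 + 0)*(-32398 + 41054) = 42968*8656 = 371931008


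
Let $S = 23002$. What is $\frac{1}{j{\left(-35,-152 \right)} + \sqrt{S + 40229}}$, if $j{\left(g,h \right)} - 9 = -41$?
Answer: $\frac{32}{62207} + \frac{\sqrt{63231}}{62207} \approx 0.0045567$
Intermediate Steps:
$j{\left(g,h \right)} = -32$ ($j{\left(g,h \right)} = 9 - 41 = -32$)
$\frac{1}{j{\left(-35,-152 \right)} + \sqrt{S + 40229}} = \frac{1}{-32 + \sqrt{23002 + 40229}} = \frac{1}{-32 + \sqrt{63231}}$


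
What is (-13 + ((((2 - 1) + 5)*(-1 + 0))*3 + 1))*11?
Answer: -330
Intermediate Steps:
(-13 + ((((2 - 1) + 5)*(-1 + 0))*3 + 1))*11 = (-13 + (((1 + 5)*(-1))*3 + 1))*11 = (-13 + ((6*(-1))*3 + 1))*11 = (-13 + (-6*3 + 1))*11 = (-13 + (-18 + 1))*11 = (-13 - 17)*11 = -30*11 = -330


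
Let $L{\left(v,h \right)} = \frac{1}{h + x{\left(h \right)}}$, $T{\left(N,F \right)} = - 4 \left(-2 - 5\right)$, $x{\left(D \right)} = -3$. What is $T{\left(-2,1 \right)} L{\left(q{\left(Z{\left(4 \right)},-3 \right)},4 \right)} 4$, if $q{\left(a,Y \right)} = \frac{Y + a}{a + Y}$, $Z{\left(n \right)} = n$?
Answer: $112$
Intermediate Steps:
$q{\left(a,Y \right)} = 1$ ($q{\left(a,Y \right)} = \frac{Y + a}{Y + a} = 1$)
$T{\left(N,F \right)} = 28$ ($T{\left(N,F \right)} = \left(-4\right) \left(-7\right) = 28$)
$L{\left(v,h \right)} = \frac{1}{-3 + h}$ ($L{\left(v,h \right)} = \frac{1}{h - 3} = \frac{1}{-3 + h}$)
$T{\left(-2,1 \right)} L{\left(q{\left(Z{\left(4 \right)},-3 \right)},4 \right)} 4 = \frac{28}{-3 + 4} \cdot 4 = \frac{28}{1} \cdot 4 = 28 \cdot 1 \cdot 4 = 28 \cdot 4 = 112$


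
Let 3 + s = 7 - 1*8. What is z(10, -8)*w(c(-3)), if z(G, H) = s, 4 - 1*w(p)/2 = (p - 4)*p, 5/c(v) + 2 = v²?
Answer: -2488/49 ≈ -50.776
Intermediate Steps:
c(v) = 5/(-2 + v²)
w(p) = 8 - 2*p*(-4 + p) (w(p) = 8 - 2*(p - 4)*p = 8 - 2*(-4 + p)*p = 8 - 2*p*(-4 + p))
s = -4 (s = -3 + (7 - 1*8) = -3 + (7 - 8) = -3 - 1 = -4)
z(G, H) = -4
z(10, -8)*w(c(-3)) = -4*(8 - 2*25/(-2 + (-3)²)² + 8*(5/(-2 + (-3)²))) = -4*(8 - 2*25/(-2 + 9)² + 8*(5/(-2 + 9))) = -4*(8 - 2*(5/7)² + 8*(5/7)) = -4*(8 - 2*25/49 + 40/7) = -4*(8 - 50/49 + 40/7) = -4*622/49 = -2488/49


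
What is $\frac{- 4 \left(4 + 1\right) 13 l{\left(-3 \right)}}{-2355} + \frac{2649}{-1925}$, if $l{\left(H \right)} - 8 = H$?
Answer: $- \frac{747179}{906675} \approx -0.82409$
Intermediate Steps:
$l{\left(H \right)} = 8 + H$
$\frac{- 4 \left(4 + 1\right) 13 l{\left(-3 \right)}}{-2355} + \frac{2649}{-1925} = \frac{- 4 \left(4 + 1\right) 13 \left(8 - 3\right)}{-2355} + \frac{2649}{-1925} = \left(-4\right) 5 \cdot 13 \cdot 5 \left(- \frac{1}{2355}\right) + 2649 \left(- \frac{1}{1925}\right) = \left(-20\right) 13 \cdot 5 \left(- \frac{1}{2355}\right) - \frac{2649}{1925} = \left(-260\right) 5 \left(- \frac{1}{2355}\right) - \frac{2649}{1925} = \left(-1300\right) \left(- \frac{1}{2355}\right) - \frac{2649}{1925} = \frac{260}{471} - \frac{2649}{1925} = - \frac{747179}{906675}$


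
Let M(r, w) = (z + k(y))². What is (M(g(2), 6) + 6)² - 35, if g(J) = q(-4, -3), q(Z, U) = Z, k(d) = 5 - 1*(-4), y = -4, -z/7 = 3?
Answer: 22465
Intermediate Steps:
z = -21 (z = -7*3 = -21)
k(d) = 9 (k(d) = 5 + 4 = 9)
g(J) = -4
M(r, w) = 144 (M(r, w) = (-21 + 9)² = (-12)² = 144)
(M(g(2), 6) + 6)² - 35 = (144 + 6)² - 35 = 150² - 35 = 22500 - 35 = 22465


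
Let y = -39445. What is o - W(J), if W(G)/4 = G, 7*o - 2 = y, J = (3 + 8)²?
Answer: -42831/7 ≈ -6118.7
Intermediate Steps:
J = 121 (J = 11² = 121)
o = -39443/7 (o = 2/7 + (⅐)*(-39445) = 2/7 - 5635 = -39443/7 ≈ -5634.7)
W(G) = 4*G
o - W(J) = -39443/7 - 4*121 = -39443/7 - 1*484 = -39443/7 - 484 = -42831/7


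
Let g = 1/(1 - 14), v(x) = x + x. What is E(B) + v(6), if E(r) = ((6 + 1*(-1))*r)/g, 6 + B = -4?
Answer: 662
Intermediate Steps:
B = -10 (B = -6 - 4 = -10)
v(x) = 2*x
g = -1/13 (g = 1/(-13) = -1/13 ≈ -0.076923)
E(r) = -65*r (E(r) = ((6 + 1*(-1))*r)/(-1/13) = ((6 - 1)*r)*(-13) = (5*r)*(-13) = -65*r)
E(B) + v(6) = -65*(-10) + 2*6 = 650 + 12 = 662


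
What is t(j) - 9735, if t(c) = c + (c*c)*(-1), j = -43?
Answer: -11627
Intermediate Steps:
t(c) = c - c**2 (t(c) = c + c**2*(-1) = c - c**2)
t(j) - 9735 = -43*(1 - 1*(-43)) - 9735 = -43*(1 + 43) - 9735 = -43*44 - 9735 = -1892 - 9735 = -11627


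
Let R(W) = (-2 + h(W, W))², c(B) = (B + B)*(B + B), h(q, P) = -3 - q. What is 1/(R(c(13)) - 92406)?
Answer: 1/371355 ≈ 2.6928e-6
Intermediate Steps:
c(B) = 4*B² (c(B) = (2*B)*(2*B) = 4*B²)
R(W) = (-5 - W)² (R(W) = (-2 + (-3 - W))² = (-5 - W)²)
1/(R(c(13)) - 92406) = 1/((5 + 4*13²)² - 92406) = 1/((5 + 4*169)² - 92406) = 1/((5 + 676)² - 92406) = 1/(681² - 92406) = 1/(463761 - 92406) = 1/371355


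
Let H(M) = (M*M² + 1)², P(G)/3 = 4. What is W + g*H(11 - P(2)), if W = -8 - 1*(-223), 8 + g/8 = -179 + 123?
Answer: 215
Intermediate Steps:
g = -512 (g = -64 + 8*(-179 + 123) = -64 + 8*(-56) = -64 - 448 = -512)
P(G) = 12 (P(G) = 3*4 = 12)
W = 215 (W = -8 + 223 = 215)
H(M) = (1 + M³)² (H(M) = (M³ + 1)² = (1 + M³)²)
W + g*H(11 - P(2)) = 215 - 512*(1 + (11 - 1*12)³)² = 215 - 512*(1 + (11 - 12)³)² = 215 - 512*(1 + (-1)³)² = 215 - 512*(1 - 1)² = 215 - 512*0² = 215 - 512*0 = 215 + 0 = 215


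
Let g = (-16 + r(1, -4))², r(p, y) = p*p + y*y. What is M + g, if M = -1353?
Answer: -1352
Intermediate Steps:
r(p, y) = p² + y²
g = 1 (g = (-16 + (1² + (-4)²))² = (-16 + (1 + 16))² = (-16 + 17)² = 1² = 1)
M + g = -1353 + 1 = -1352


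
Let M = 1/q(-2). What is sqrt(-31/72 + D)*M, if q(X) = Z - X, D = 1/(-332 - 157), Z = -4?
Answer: -I*sqrt(1655102)/3912 ≈ -0.32886*I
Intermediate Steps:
D = -1/489 (D = 1/(-489) = -1/489 ≈ -0.0020450)
q(X) = -4 - X
M = -1/2 (M = 1/(-4 - 1*(-2)) = 1/(-4 + 2) = 1/(-2) = -1/2 ≈ -0.50000)
sqrt(-31/72 + D)*M = sqrt(-31/72 - 1/489)*(-1/2) = sqrt(-5077/11736)*(-1/2) = (I*sqrt(1655102)/1956)*(-1/2) = -I*sqrt(1655102)/3912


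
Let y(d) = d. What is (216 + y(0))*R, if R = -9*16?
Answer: -31104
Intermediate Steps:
R = -144
(216 + y(0))*R = (216 + 0)*(-144) = 216*(-144) = -31104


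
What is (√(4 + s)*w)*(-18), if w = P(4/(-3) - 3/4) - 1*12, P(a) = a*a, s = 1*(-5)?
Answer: 1103*I/8 ≈ 137.88*I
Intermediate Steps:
s = -5
P(a) = a²
w = -1103/144 (w = (4/(-3) - 3/4)² - 1*12 = (4*(-⅓) - 3*¼)² - 12 = (-4/3 - ¾)² - 12 = (-25/12)² - 12 = 625/144 - 12 = -1103/144 ≈ -7.6597)
(√(4 + s)*w)*(-18) = (√(4 - 5)*(-1103/144))*(-18) = (√(-1)*(-1103/144))*(-18) = (I*(-1103/144))*(-18) = -1103*I/144*(-18) = 1103*I/8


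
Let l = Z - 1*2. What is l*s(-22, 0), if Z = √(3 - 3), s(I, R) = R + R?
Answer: 0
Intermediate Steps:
s(I, R) = 2*R
Z = 0 (Z = √0 = 0)
l = -2 (l = 0 - 1*2 = 0 - 2 = -2)
l*s(-22, 0) = -4*0 = -2*0 = 0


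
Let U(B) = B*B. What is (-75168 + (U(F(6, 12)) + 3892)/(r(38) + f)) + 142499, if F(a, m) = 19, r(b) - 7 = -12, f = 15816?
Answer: 1064574694/15811 ≈ 67331.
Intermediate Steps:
r(b) = -5 (r(b) = 7 - 12 = -5)
U(B) = B**2
(-75168 + (U(F(6, 12)) + 3892)/(r(38) + f)) + 142499 = (-75168 + (19**2 + 3892)/(-5 + 15816)) + 142499 = (-75168 + (361 + 3892)/15811) + 142499 = (-75168 + 4253*(1/15811)) + 142499 = (-75168 + 4253/15811) + 142499 = -1188476995/15811 + 142499 = 1064574694/15811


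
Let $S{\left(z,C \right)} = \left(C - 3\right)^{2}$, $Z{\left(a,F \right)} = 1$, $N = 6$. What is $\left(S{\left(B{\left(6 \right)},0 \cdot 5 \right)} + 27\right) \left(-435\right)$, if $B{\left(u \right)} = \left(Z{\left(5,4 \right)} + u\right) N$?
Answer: $-15660$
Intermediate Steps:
$B{\left(u \right)} = 6 + 6 u$ ($B{\left(u \right)} = \left(1 + u\right) 6 = 6 + 6 u$)
$S{\left(z,C \right)} = \left(-3 + C\right)^{2}$
$\left(S{\left(B{\left(6 \right)},0 \cdot 5 \right)} + 27\right) \left(-435\right) = \left(\left(-3 + 0 \cdot 5\right)^{2} + 27\right) \left(-435\right) = \left(\left(-3 + 0\right)^{2} + 27\right) \left(-435\right) = \left(\left(-3\right)^{2} + 27\right) \left(-435\right) = \left(9 + 27\right) \left(-435\right) = 36 \left(-435\right) = -15660$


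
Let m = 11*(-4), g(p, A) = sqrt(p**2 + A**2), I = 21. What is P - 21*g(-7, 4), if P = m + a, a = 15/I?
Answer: -303/7 - 21*sqrt(65) ≈ -212.59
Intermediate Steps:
g(p, A) = sqrt(A**2 + p**2)
m = -44
a = 5/7 (a = 15/21 = 15*(1/21) = 5/7 ≈ 0.71429)
P = -303/7 (P = -44 + 5/7 = -303/7 ≈ -43.286)
P - 21*g(-7, 4) = -303/7 - 21*sqrt(4**2 + (-7)**2) = -303/7 - 21*sqrt(16 + 49) = -303/7 - 21*sqrt(65)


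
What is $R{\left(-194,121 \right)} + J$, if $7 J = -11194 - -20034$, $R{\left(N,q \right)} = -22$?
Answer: $\frac{8686}{7} \approx 1240.9$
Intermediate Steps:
$J = \frac{8840}{7}$ ($J = \frac{-11194 - -20034}{7} = \frac{-11194 + 20034}{7} = \frac{1}{7} \cdot 8840 = \frac{8840}{7} \approx 1262.9$)
$R{\left(-194,121 \right)} + J = -22 + \frac{8840}{7} = \frac{8686}{7}$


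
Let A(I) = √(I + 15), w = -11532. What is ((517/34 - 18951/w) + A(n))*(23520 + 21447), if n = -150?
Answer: 49511499921/65348 + 134901*I*√15 ≈ 7.5766e+5 + 5.2247e+5*I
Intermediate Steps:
A(I) = √(15 + I)
((517/34 - 18951/w) + A(n))*(23520 + 21447) = ((517/34 - 18951/(-11532)) + √(15 - 150))*(23520 + 21447) = ((517*(1/34) - 18951*(-1/11532)) + √(-135))*44967 = ((517/34 + 6317/3844) + 3*I*√15)*44967 = (1101063/65348 + 3*I*√15)*44967 = 49511499921/65348 + 134901*I*√15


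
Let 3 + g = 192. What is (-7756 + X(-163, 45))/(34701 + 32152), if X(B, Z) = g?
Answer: -7567/66853 ≈ -0.11319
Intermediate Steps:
g = 189 (g = -3 + 192 = 189)
X(B, Z) = 189
(-7756 + X(-163, 45))/(34701 + 32152) = (-7756 + 189)/(34701 + 32152) = -7567/66853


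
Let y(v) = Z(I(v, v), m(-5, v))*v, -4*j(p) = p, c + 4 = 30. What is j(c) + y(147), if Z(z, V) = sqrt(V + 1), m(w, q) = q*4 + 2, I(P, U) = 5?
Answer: -13/2 + 147*sqrt(591) ≈ 3567.1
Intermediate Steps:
c = 26 (c = -4 + 30 = 26)
j(p) = -p/4
m(w, q) = 2 + 4*q (m(w, q) = 4*q + 2 = 2 + 4*q)
Z(z, V) = sqrt(1 + V)
y(v) = v*sqrt(3 + 4*v) (y(v) = sqrt(1 + (2 + 4*v))*v = sqrt(3 + 4*v)*v = v*sqrt(3 + 4*v))
j(c) + y(147) = -1/4*26 + 147*sqrt(3 + 4*147) = -13/2 + 147*sqrt(3 + 588) = -13/2 + 147*sqrt(591)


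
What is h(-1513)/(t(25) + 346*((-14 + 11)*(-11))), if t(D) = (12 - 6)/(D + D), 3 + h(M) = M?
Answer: -37900/285453 ≈ -0.13277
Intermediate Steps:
h(M) = -3 + M
t(D) = 3/D (t(D) = 6/((2*D)) = 6*(1/(2*D)) = 3/D)
h(-1513)/(t(25) + 346*((-14 + 11)*(-11))) = (-3 - 1513)/(3/25 + 346*((-14 + 11)*(-11))) = -1516/(3*(1/25) + 346*(-3*(-11))) = -1516/(3/25 + 346*33) = -1516/(3/25 + 11418) = -1516/285453/25 = -1516*25/285453 = -37900/285453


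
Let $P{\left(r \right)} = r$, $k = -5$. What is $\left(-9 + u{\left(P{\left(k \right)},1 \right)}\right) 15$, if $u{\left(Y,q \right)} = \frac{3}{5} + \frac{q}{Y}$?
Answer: $-129$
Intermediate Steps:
$u{\left(Y,q \right)} = \frac{3}{5} + \frac{q}{Y}$ ($u{\left(Y,q \right)} = 3 \cdot \frac{1}{5} + \frac{q}{Y} = \frac{3}{5} + \frac{q}{Y}$)
$\left(-9 + u{\left(P{\left(k \right)},1 \right)}\right) 15 = \left(-9 + \left(\frac{3}{5} + 1 \frac{1}{-5}\right)\right) 15 = \left(-9 + \left(\frac{3}{5} + 1 \left(- \frac{1}{5}\right)\right)\right) 15 = \left(-9 + \left(\frac{3}{5} - \frac{1}{5}\right)\right) 15 = \left(-9 + \frac{2}{5}\right) 15 = \left(- \frac{43}{5}\right) 15 = -129$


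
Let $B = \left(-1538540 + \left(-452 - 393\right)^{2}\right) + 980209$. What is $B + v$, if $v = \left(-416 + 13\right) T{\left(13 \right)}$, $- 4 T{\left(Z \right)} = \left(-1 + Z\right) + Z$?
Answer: $\frac{632851}{4} \approx 1.5821 \cdot 10^{5}$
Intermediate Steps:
$T{\left(Z \right)} = \frac{1}{4} - \frac{Z}{2}$ ($T{\left(Z \right)} = - \frac{\left(-1 + Z\right) + Z}{4} = - \frac{-1 + 2 Z}{4} = \frac{1}{4} - \frac{Z}{2}$)
$B = 155694$ ($B = \left(-1538540 + \left(-845\right)^{2}\right) + 980209 = \left(-1538540 + 714025\right) + 980209 = -824515 + 980209 = 155694$)
$v = \frac{10075}{4}$ ($v = \left(-416 + 13\right) \left(\frac{1}{4} - \frac{13}{2}\right) = - 403 \left(\frac{1}{4} - \frac{13}{2}\right) = \left(-403\right) \left(- \frac{25}{4}\right) = \frac{10075}{4} \approx 2518.8$)
$B + v = 155694 + \frac{10075}{4} = \frac{632851}{4}$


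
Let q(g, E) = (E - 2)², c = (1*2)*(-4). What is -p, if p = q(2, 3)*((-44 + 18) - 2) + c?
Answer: 36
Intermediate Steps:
c = -8 (c = 2*(-4) = -8)
q(g, E) = (-2 + E)²
p = -36 (p = (-2 + 3)²*((-44 + 18) - 2) - 8 = 1²*(-26 - 2) - 8 = 1*(-28) - 8 = -28 - 8 = -36)
-p = -1*(-36) = 36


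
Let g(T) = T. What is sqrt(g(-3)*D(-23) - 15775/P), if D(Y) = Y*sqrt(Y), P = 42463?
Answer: sqrt(-669853825 + 124414339461*I*sqrt(23))/42463 ≈ 12.856 + 12.87*I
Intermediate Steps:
D(Y) = Y**(3/2)
sqrt(g(-3)*D(-23) - 15775/P) = sqrt(-(-69)*I*sqrt(23) - 15775/42463) = sqrt(-(-69)*I*sqrt(23) - 15775*1/42463) = sqrt(69*I*sqrt(23) - 15775/42463) = sqrt(-15775/42463 + 69*I*sqrt(23))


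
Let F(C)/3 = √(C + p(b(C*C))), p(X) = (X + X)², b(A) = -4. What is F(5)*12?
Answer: 36*√69 ≈ 299.04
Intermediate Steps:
p(X) = 4*X² (p(X) = (2*X)² = 4*X²)
F(C) = 3*√(64 + C) (F(C) = 3*√(C + 4*(-4)²) = 3*√(C + 4*16) = 3*√(C + 64) = 3*√(64 + C))
F(5)*12 = (3*√(64 + 5))*12 = (3*√69)*12 = 36*√69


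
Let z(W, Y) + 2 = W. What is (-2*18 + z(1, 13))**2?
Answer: 1369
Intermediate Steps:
z(W, Y) = -2 + W
(-2*18 + z(1, 13))**2 = (-2*18 + (-2 + 1))**2 = (-36 - 1)**2 = (-37)**2 = 1369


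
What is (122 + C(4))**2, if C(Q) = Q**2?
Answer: 19044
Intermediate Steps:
(122 + C(4))**2 = (122 + 4**2)**2 = (122 + 16)**2 = 138**2 = 19044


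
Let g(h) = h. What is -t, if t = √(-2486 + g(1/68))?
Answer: -9*I*√35479/34 ≈ -49.86*I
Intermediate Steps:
t = 9*I*√35479/34 (t = √(-2486 + 1/68) = √(-169047/68) = 9*I*√35479/34 ≈ 49.86*I)
-t = -9*I*√35479/34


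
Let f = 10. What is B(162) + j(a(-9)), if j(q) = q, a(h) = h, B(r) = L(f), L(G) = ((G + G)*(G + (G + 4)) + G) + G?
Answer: 491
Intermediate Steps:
L(G) = 2*G + 2*G*(4 + 2*G) (L(G) = ((2*G)*(G + (4 + G)) + G) + G = ((2*G)*(4 + 2*G) + G) + G = (2*G*(4 + 2*G) + G) + G = (G + 2*G*(4 + 2*G)) + G = 2*G + 2*G*(4 + 2*G))
B(r) = 500 (B(r) = 2*10*(5 + 2*10) = 2*10*(5 + 20) = 2*10*25 = 500)
B(162) + j(a(-9)) = 500 - 9 = 491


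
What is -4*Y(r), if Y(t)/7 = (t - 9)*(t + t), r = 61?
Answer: -177632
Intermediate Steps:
Y(t) = 14*t*(-9 + t) (Y(t) = 7*((t - 9)*(t + t)) = 7*((-9 + t)*(2*t)) = 7*(2*t*(-9 + t)) = 14*t*(-9 + t))
-4*Y(r) = -56*61*(-9 + 61) = -56*61*52 = -4*44408 = -177632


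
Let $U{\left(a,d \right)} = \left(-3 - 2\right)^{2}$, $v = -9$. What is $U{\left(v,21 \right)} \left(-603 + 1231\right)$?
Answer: $15700$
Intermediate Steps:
$U{\left(a,d \right)} = 25$ ($U{\left(a,d \right)} = \left(-5\right)^{2} = 25$)
$U{\left(v,21 \right)} \left(-603 + 1231\right) = 25 \left(-603 + 1231\right) = 25 \cdot 628 = 15700$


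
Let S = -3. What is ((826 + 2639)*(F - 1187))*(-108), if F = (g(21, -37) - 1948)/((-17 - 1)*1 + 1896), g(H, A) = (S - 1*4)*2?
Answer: 139156700760/313 ≈ 4.4459e+8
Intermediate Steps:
g(H, A) = -14 (g(H, A) = (-3 - 1*4)*2 = (-3 - 4)*2 = -7*2 = -14)
F = -327/313 (F = (-14 - 1948)/((-17 - 1)*1 + 1896) = -1962/(-18*1 + 1896) = -1962/(-18 + 1896) = -1962/1878 = -1962*1/1878 = -327/313 ≈ -1.0447)
((826 + 2639)*(F - 1187))*(-108) = ((826 + 2639)*(-327/313 - 1187))*(-108) = (3465*(-371858/313))*(-108) = -1288487970/313*(-108) = 139156700760/313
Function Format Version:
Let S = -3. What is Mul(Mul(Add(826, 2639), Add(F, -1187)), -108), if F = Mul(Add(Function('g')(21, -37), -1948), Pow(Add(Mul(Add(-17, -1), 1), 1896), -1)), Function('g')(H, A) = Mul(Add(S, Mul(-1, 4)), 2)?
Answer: Rational(139156700760, 313) ≈ 4.4459e+8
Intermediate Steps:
Function('g')(H, A) = -14 (Function('g')(H, A) = Mul(Add(-3, Mul(-1, 4)), 2) = Mul(Add(-3, -4), 2) = Mul(-7, 2) = -14)
F = Rational(-327, 313) (F = Mul(Add(-14, -1948), Pow(Add(Mul(Add(-17, -1), 1), 1896), -1)) = Mul(-1962, Pow(Add(Mul(-18, 1), 1896), -1)) = Mul(-1962, Pow(Add(-18, 1896), -1)) = Mul(-1962, Pow(1878, -1)) = Mul(-1962, Rational(1, 1878)) = Rational(-327, 313) ≈ -1.0447)
Mul(Mul(Add(826, 2639), Add(F, -1187)), -108) = Mul(Mul(Add(826, 2639), Add(Rational(-327, 313), -1187)), -108) = Mul(Mul(3465, Rational(-371858, 313)), -108) = Mul(Rational(-1288487970, 313), -108) = Rational(139156700760, 313)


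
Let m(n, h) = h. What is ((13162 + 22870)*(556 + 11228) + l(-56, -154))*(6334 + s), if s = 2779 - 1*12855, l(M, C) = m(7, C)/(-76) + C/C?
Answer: -30188288369789/19 ≈ -1.5889e+12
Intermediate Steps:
l(M, C) = 1 - C/76 (l(M, C) = C/(-76) + C/C = C*(-1/76) + 1 = -C/76 + 1 = 1 - C/76)
s = -10076 (s = 2779 - 12855 = -10076)
((13162 + 22870)*(556 + 11228) + l(-56, -154))*(6334 + s) = ((13162 + 22870)*(556 + 11228) + (1 - 1/76*(-154)))*(6334 - 10076) = (36032*11784 + (1 + 77/38))*(-3742) = (424601088 + 115/38)*(-3742) = (16134841459/38)*(-3742) = -30188288369789/19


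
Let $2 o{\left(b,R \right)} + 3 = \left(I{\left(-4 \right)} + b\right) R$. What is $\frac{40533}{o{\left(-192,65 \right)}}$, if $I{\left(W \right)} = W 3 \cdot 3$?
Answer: $- \frac{27022}{4941} \approx -5.4689$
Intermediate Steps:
$I{\left(W \right)} = 9 W$ ($I{\left(W \right)} = 3 W 3 = 9 W$)
$o{\left(b,R \right)} = - \frac{3}{2} + \frac{R \left(-36 + b\right)}{2}$ ($o{\left(b,R \right)} = - \frac{3}{2} + \frac{\left(9 \left(-4\right) + b\right) R}{2} = - \frac{3}{2} + \frac{\left(-36 + b\right) R}{2} = - \frac{3}{2} + \frac{R \left(-36 + b\right)}{2}$)
$\frac{40533}{o{\left(-192,65 \right)}} = \frac{40533}{- \frac{3}{2} - 1170 + \frac{1}{2} \cdot 65 \left(-192\right)} = \frac{40533}{- \frac{3}{2} - 1170 - 6240} = \frac{40533}{- \frac{14823}{2}} = 40533 \left(- \frac{2}{14823}\right) = - \frac{27022}{4941}$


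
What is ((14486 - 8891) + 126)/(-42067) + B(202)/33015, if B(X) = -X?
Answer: -6366979/44801355 ≈ -0.14212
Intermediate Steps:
((14486 - 8891) + 126)/(-42067) + B(202)/33015 = ((14486 - 8891) + 126)/(-42067) - 1*202/33015 = (5595 + 126)*(-1/42067) - 202*1/33015 = 5721*(-1/42067) - 202/33015 = -5721/42067 - 202/33015 = -6366979/44801355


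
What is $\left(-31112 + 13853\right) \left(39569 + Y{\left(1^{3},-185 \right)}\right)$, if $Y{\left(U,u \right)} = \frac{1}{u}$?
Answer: $- \frac{126340436376}{185} \approx -6.8292 \cdot 10^{8}$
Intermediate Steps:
$\left(-31112 + 13853\right) \left(39569 + Y{\left(1^{3},-185 \right)}\right) = \left(-31112 + 13853\right) \left(39569 + \frac{1}{-185}\right) = - 17259 \left(39569 - \frac{1}{185}\right) = \left(-17259\right) \frac{7320264}{185} = - \frac{126340436376}{185}$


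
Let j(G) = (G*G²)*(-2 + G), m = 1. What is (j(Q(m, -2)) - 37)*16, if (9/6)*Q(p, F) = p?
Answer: -48464/81 ≈ -598.32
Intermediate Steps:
Q(p, F) = 2*p/3
j(G) = G³*(-2 + G)
(j(Q(m, -2)) - 37)*16 = (((⅔)*1)³*(-2 + (⅔)*1) - 37)*16 = ((⅔)³*(-2 + ⅔) - 37)*16 = ((8/27)*(-4/3) - 37)*16 = (-32/81 - 37)*16 = -3029/81*16 = -48464/81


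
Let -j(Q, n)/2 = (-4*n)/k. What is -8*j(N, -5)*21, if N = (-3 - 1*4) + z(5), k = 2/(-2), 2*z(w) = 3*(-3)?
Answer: -6720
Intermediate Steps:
z(w) = -9/2 (z(w) = (3*(-3))/2 = (½)*(-9) = -9/2)
k = -1 (k = 2*(-½) = -1)
N = -23/2 (N = (-3 - 1*4) - 9/2 = (-3 - 4) - 9/2 = -7 - 9/2 = -23/2 ≈ -11.500)
j(Q, n) = -8*n (j(Q, n) = -2*(-4*n)/(-1) = -2*(-4*n)*(-1) = -8*n)
-8*j(N, -5)*21 = -(-64)*(-5)*21 = -8*40*21 = -320*21 = -6720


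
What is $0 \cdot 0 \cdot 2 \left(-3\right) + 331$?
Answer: $331$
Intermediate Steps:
$0 \cdot 0 \cdot 2 \left(-3\right) + 331 = 0 \left(-6\right) + 331 = 0 + 331 = 331$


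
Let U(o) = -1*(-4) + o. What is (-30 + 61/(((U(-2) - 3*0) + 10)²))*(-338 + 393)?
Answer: -234245/144 ≈ -1626.7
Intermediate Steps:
U(o) = 4 + o
(-30 + 61/(((U(-2) - 3*0) + 10)²))*(-338 + 393) = (-30 + 61/((((4 - 2) - 3*0) + 10)²))*(-338 + 393) = (-30 + 61/(((2 + 0) + 10)²))*55 = (-30 + 61/((2 + 10)²))*55 = (-30 + 61/(12²))*55 = (-30 + 61/144)*55 = -4259/144*55 = -234245/144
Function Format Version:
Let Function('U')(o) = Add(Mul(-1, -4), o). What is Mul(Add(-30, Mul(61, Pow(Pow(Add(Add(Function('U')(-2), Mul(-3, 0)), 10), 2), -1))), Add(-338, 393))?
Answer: Rational(-234245, 144) ≈ -1626.7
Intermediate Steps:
Function('U')(o) = Add(4, o)
Mul(Add(-30, Mul(61, Pow(Pow(Add(Add(Function('U')(-2), Mul(-3, 0)), 10), 2), -1))), Add(-338, 393)) = Mul(Add(-30, Mul(61, Pow(Pow(Add(Add(Add(4, -2), Mul(-3, 0)), 10), 2), -1))), Add(-338, 393)) = Mul(Add(-30, Mul(61, Pow(Pow(Add(Add(2, 0), 10), 2), -1))), 55) = Mul(Add(-30, Mul(61, Pow(Pow(Add(2, 10), 2), -1))), 55) = Mul(Add(-30, Mul(61, Pow(Pow(12, 2), -1))), 55) = Mul(Add(-30, Mul(61, Pow(144, -1))), 55) = Mul(Add(-30, Mul(61, Rational(1, 144))), 55) = Mul(Add(-30, Rational(61, 144)), 55) = Mul(Rational(-4259, 144), 55) = Rational(-234245, 144)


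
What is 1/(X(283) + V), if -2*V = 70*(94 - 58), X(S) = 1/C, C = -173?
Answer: -173/217981 ≈ -0.00079365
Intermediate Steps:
X(S) = -1/173 (X(S) = 1/(-173) = -1/173)
V = -1260 (V = -35*(94 - 58) = -35*36 = -1/2*2520 = -1260)
1/(X(283) + V) = 1/(-1/173 - 1260) = 1/(-217981/173) = -173/217981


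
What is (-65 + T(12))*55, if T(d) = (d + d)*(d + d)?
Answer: 28105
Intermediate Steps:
T(d) = 4*d² (T(d) = (2*d)*(2*d) = 4*d²)
(-65 + T(12))*55 = (-65 + 4*12²)*55 = (-65 + 4*144)*55 = (-65 + 576)*55 = 511*55 = 28105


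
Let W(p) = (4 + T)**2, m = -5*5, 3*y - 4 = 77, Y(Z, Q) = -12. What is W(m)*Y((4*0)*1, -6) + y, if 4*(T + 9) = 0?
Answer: -273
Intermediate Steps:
T = -9 (T = -9 + (1/4)*0 = -9 + 0 = -9)
y = 27 (y = 4/3 + (1/3)*77 = 4/3 + 77/3 = 27)
m = -25
W(p) = 25 (W(p) = (4 - 9)**2 = (-5)**2 = 25)
W(m)*Y((4*0)*1, -6) + y = 25*(-12) + 27 = -300 + 27 = -273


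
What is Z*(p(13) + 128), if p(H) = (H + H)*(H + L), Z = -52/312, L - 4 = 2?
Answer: -311/3 ≈ -103.67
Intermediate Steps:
L = 6 (L = 4 + 2 = 6)
Z = -⅙ (Z = -52*1/312 = -⅙ ≈ -0.16667)
p(H) = 2*H*(6 + H) (p(H) = (H + H)*(H + 6) = (2*H)*(6 + H) = 2*H*(6 + H))
Z*(p(13) + 128) = -(2*13*(6 + 13) + 128)/6 = -(2*13*19 + 128)/6 = -(494 + 128)/6 = -⅙*622 = -311/3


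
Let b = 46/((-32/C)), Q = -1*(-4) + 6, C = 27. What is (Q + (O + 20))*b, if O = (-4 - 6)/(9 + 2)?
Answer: -12420/11 ≈ -1129.1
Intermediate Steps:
O = -10/11 ≈ -0.90909
Q = 10 (Q = 4 + 6 = 10)
b = -621/16 (b = 46/((-32/27)) = 46/((-32*1/27)) = 46/(-32/27) = 46*(-27/32) = -621/16 ≈ -38.813)
(Q + (O + 20))*b = (10 + (-10/11 + 20))*(-621/16) = (10 + 210/11)*(-621/16) = (320/11)*(-621/16) = -12420/11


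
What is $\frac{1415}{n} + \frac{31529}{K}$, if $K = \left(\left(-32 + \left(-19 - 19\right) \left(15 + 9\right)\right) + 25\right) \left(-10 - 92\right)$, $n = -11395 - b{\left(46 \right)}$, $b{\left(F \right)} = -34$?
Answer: $\frac{25062411}{118328602} \approx 0.2118$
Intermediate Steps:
$n = -11361$ ($n = -11395 - -34 = -11395 + 34 = -11361$)
$K = 93738$ ($K = \left(\left(-32 - 912\right) + 25\right) \left(-102\right) = \left(-944 + 25\right) \left(-102\right) = \left(-919\right) \left(-102\right) = 93738$)
$\frac{1415}{n} + \frac{31529}{K} = \frac{1415}{-11361} + \frac{31529}{93738} = 1415 \left(- \frac{1}{11361}\right) + 31529 \cdot \frac{1}{93738} = - \frac{1415}{11361} + \frac{31529}{93738} = \frac{25062411}{118328602}$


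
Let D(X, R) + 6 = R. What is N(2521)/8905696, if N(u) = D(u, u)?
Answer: 2515/8905696 ≈ 0.00028240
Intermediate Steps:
D(X, R) = -6 + R
N(u) = -6 + u
N(2521)/8905696 = (-6 + 2521)/8905696 = 2515*(1/8905696) = 2515/8905696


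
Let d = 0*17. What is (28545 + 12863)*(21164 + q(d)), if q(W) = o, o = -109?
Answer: 871845440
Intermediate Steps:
d = 0
q(W) = -109
(28545 + 12863)*(21164 + q(d)) = (28545 + 12863)*(21164 - 109) = 41408*21055 = 871845440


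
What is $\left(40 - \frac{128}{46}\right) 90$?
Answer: $\frac{77040}{23} \approx 3349.6$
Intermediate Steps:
$\left(40 - \frac{128}{46}\right) 90 = \left(40 - \frac{64}{23}\right) 90 = \frac{856}{23} \cdot 90 = \frac{77040}{23}$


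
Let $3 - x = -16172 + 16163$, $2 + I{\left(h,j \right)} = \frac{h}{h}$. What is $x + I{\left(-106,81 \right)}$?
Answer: $11$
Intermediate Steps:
$I{\left(h,j \right)} = -1$ ($I{\left(h,j \right)} = -2 + \frac{h}{h} = -2 + 1 = -1$)
$x = 12$ ($x = 3 - \left(-16172 + 16163\right) = 3 - -9 = 3 + 9 = 12$)
$x + I{\left(-106,81 \right)} = 12 - 1 = 11$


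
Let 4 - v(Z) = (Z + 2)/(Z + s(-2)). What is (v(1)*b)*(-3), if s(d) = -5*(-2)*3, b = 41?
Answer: -14883/31 ≈ -480.10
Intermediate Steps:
s(d) = 30 (s(d) = 10*3 = 30)
v(Z) = 4 - (2 + Z)/(30 + Z) (v(Z) = 4 - (Z + 2)/(Z + 30) = 4 - (2 + Z)/(30 + Z))
(v(1)*b)*(-3) = (((118 + 3*1)/(30 + 1))*41)*(-3) = (((118 + 3)/31)*41)*(-3) = (((1/31)*121)*41)*(-3) = ((121/31)*41)*(-3) = (4961/31)*(-3) = -14883/31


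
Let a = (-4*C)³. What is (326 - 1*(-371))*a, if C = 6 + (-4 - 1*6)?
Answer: 2854912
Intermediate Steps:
C = -4 (C = 6 + (-4 - 6) = 6 - 10 = -4)
a = 4096 (a = (-4*(-4))³ = 16³ = 4096)
(326 - 1*(-371))*a = (326 - 1*(-371))*4096 = (326 + 371)*4096 = 697*4096 = 2854912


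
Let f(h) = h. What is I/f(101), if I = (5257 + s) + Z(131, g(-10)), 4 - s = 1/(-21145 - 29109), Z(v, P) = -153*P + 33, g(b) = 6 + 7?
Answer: 166089471/5075654 ≈ 32.723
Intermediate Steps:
g(b) = 13
Z(v, P) = 33 - 153*P
s = 201017/50254 (s = 4 - 1/(-21145 - 29109) = 4 - 1/(-50254) = 4 - 1*(-1/50254) = 4 + 1/50254 = 201017/50254 ≈ 4.0000)
I = 166089471/50254 (I = (5257 + 201017/50254) + (33 - 153*13) = 264386295/50254 + (33 - 1989) = 264386295/50254 - 1956 = 166089471/50254 ≈ 3305.0)
I/f(101) = (166089471/50254)/101 = (166089471/50254)*(1/101) = 166089471/5075654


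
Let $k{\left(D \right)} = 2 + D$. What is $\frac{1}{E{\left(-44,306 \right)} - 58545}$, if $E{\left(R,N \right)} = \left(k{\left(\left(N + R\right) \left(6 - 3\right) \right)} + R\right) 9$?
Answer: $- \frac{1}{51849} \approx -1.9287 \cdot 10^{-5}$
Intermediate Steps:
$E{\left(R,N \right)} = 18 + 27 N + 36 R$ ($E{\left(R,N \right)} = \left(\left(2 + \left(N + R\right) \left(6 - 3\right)\right) + R\right) 9 = \left(\left(2 + \left(N + R\right) 3\right) + R\right) 9 = \left(\left(2 + \left(3 N + 3 R\right)\right) + R\right) 9 = \left(\left(2 + 3 N + 3 R\right) + R\right) 9 = \left(2 + 3 N + 4 R\right) 9 = 18 + 27 N + 36 R$)
$\frac{1}{E{\left(-44,306 \right)} - 58545} = \frac{1}{\left(18 + 27 \cdot 306 + 36 \left(-44\right)\right) - 58545} = \frac{1}{\left(18 + 8262 - 1584\right) - 58545} = \frac{1}{6696 - 58545} = \frac{1}{-51849} = - \frac{1}{51849}$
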